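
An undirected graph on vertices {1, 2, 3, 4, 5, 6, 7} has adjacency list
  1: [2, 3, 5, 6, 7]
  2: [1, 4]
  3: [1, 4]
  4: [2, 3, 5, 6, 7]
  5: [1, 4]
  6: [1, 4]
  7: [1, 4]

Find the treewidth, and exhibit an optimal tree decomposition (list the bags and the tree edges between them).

Treewidth 2.
One optimal decomposition is:
Bags: B1 = {1, 4, 6}  B2 = {1, 2, 4}  B3 = {1, 3, 4}  B4 = {1, 4, 7}  B5 = {1, 4, 5}
Tree: B1–B2, B2–B3, B3–B4, B4–B5

The largest bag has 3 vertices, giving width 2; this decomposition certifies tw(G) ≤ 2. The edges 4–6–1–2–4 form a cycle, so G is not a tree and its treewidth is at least 2. Combining the bounds, tw(G) = 2.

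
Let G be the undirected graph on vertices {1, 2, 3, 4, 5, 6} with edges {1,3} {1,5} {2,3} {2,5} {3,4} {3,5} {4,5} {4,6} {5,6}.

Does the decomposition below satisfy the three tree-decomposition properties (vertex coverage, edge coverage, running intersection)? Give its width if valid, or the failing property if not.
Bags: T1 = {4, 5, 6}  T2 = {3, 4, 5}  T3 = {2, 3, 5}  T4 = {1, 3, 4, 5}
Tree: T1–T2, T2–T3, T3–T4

No — bags containing vertex 4 are not connected in the tree.

A tree decomposition must satisfy three properties: every vertex lies in some bag; for every edge, both endpoints lie together in some bag; and for every vertex, the bags containing it form a connected subtree. Here bags containing vertex 4 are not connected in the tree, so the decomposition is invalid.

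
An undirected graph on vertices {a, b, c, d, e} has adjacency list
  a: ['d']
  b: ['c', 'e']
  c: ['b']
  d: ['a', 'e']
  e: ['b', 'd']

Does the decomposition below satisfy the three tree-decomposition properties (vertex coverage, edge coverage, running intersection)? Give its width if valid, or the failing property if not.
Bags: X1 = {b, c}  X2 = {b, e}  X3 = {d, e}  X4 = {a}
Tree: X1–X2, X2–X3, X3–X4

No — edge (d,a) lies in no bag.

A tree decomposition must satisfy three properties: every vertex lies in some bag; for every edge, both endpoints lie together in some bag; and for every vertex, the bags containing it form a connected subtree. Here edge (d,a) lies in no bag, so the decomposition is invalid.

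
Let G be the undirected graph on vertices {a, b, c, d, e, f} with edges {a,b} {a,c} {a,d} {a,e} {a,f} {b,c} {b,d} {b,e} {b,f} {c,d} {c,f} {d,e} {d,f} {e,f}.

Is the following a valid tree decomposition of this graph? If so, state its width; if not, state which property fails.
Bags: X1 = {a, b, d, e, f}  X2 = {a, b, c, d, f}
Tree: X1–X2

Yes; width 4.

Vertex coverage: the bags together contain {a, b, c, d, e, f}, the full vertex set. Edge coverage: each edge of G has both endpoints in at least one bag. Running intersection: for every vertex, the bags containing it form a connected subtree. All three properties hold, so this is a valid tree decomposition of width max|bag| − 1 = 4, and hence tw(G) ≤ 4.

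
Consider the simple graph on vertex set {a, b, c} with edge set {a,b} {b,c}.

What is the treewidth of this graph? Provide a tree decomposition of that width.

Treewidth 1.
Bags: B1 = {a, b}  B2 = {b, c}
Tree: B1–B2

Every bag has size at most 2, so the width is 2 − 1 = 1 and tw(G) ≤ 1. Since G has at least one edge (e.g. b–a), it is not an edgeless graph, so tw(G) ≥ 1. The upper and lower bounds meet at 1, so that is the treewidth.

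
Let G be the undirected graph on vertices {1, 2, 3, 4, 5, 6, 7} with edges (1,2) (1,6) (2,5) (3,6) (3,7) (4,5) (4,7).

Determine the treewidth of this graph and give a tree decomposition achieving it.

Every bag has size at most 3, so the width is 3 − 1 = 2 and tw(G) ≤ 2. The edges 7–3–6–1–2–5–4–7 form a cycle, so G is not a tree and its treewidth is at least 2. Therefore the treewidth is 2.

Treewidth 2.
One such decomposition:
Bags: B1 = {3, 6, 7}  B2 = {1, 6, 7}  B3 = {1, 2, 7}  B4 = {2, 5, 7}  B5 = {4, 5, 7}
Tree: B1–B2, B2–B3, B3–B4, B4–B5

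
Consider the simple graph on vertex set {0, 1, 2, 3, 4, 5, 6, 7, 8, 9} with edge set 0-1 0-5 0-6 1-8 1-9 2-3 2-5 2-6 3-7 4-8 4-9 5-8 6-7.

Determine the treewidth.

A width-2 tree decomposition is:
Bags: B1 = {4, 8, 9}  B2 = {1, 8, 9}  B3 = {1, 5, 8}  B4 = {0, 1, 5}  B5 = {0, 2, 5}  B6 = {0, 2, 6}  B7 = {2, 3, 6}  B8 = {3, 6, 7}
Tree: B1–B2, B2–B3, B3–B4, B4–B5, B5–B6, B6–B7, B7–B8
Each bag holds 3 vertices, so the decomposition has width 2, which upper-bounds the treewidth. The edges 4–9–1–8–4 form a cycle, so G is not a tree and its treewidth is at least 2. Therefore the treewidth is 2.

2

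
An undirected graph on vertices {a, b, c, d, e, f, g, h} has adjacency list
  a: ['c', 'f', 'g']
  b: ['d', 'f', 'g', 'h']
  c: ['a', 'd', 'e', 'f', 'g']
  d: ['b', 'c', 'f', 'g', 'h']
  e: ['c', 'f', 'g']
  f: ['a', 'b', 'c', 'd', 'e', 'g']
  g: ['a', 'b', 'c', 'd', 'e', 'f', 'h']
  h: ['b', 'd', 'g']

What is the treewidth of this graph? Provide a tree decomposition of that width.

Every bag has size at most 4, so the width is 4 − 1 = 3 and tw(G) ≤ 3. On the other hand G contains the 4-clique {b, d, g, h}. A clique must lie in a single bag of any decomposition, so no decomposition can have width below 3. Therefore the treewidth is 3.

Treewidth 3.
One such decomposition:
Bags: B1 = {c, e, f, g}  B2 = {c, d, f, g}  B3 = {b, d, f, g}  B4 = {b, d, g, h}  B5 = {a, c, f, g}
Tree: B1–B2, B2–B3, B3–B4, B1–B5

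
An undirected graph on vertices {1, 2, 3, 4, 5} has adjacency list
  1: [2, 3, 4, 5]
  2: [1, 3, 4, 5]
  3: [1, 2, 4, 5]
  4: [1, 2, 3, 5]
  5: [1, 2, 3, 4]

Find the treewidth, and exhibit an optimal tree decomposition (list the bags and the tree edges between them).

With just one bag of size 5, the width is 5 − 1 = 4, so tw(G) ≤ 4. For the lower bound, the 5 vertices {1, 2, 3, 4, 5} are pairwise adjacent, and any tree decomposition puts a clique entirely inside one bag — forcing width ≥ 4. Therefore the treewidth is 4.

Treewidth 4.
One optimal decomposition is:
Bags: B1 = {1, 2, 3, 4, 5}
Tree: (single bag)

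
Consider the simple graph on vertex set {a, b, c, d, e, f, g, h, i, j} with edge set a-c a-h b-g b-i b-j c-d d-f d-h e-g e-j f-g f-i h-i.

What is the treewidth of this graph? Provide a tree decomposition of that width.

Treewidth 2.
Bags: B1 = {a, c, h}  B2 = {c, d, h}  B3 = {d, h, i}  B4 = {d, f, i}  B5 = {b, f, i}  B6 = {b, f, g}  B7 = {b, g, j}  B8 = {e, g, j}
Tree: B1–B2, B2–B3, B3–B4, B4–B5, B5–B6, B6–B7, B7–B8

The largest bag has 3 vertices, giving width 2; this decomposition certifies tw(G) ≤ 2. The edges a–c–d–h–a form a cycle, so G is not a tree and its treewidth is at least 2. Hence tw(G) = 2 exactly.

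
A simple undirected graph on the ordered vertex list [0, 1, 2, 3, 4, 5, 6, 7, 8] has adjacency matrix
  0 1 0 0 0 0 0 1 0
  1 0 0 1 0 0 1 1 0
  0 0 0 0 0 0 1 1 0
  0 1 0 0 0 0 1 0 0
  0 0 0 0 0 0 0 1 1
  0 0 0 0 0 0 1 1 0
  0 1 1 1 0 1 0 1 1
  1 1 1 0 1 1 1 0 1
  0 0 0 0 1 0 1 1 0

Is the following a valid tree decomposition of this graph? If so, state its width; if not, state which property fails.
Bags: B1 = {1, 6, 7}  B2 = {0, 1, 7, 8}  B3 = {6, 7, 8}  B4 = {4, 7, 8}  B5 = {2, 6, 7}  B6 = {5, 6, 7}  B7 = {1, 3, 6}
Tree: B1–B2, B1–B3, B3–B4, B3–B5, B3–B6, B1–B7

No — bags containing vertex 8 are not connected in the tree.

A tree decomposition must satisfy three properties: every vertex lies in some bag; for every edge, both endpoints lie together in some bag; and for every vertex, the bags containing it form a connected subtree. Here bags containing vertex 8 are not connected in the tree, so the decomposition is invalid.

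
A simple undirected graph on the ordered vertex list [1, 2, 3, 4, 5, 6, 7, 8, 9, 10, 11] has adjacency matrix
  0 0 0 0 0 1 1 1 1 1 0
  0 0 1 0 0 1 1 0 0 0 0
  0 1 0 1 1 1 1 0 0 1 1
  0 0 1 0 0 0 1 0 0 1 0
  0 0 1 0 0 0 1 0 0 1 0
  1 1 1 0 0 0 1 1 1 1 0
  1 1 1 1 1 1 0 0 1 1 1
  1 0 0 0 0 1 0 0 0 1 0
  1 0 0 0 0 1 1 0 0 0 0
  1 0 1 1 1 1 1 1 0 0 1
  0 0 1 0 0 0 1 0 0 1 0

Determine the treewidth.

3

A width-3 tree decomposition is:
Bags: B1 = {3, 7, 10, 11}  B2 = {3, 6, 7, 10}  B3 = {3, 5, 7, 10}  B4 = {1, 6, 7, 10}  B5 = {1, 6, 8, 10}  B6 = {2, 3, 6, 7}  B7 = {1, 6, 7, 9}  B8 = {3, 4, 7, 10}
Tree: B1–B2, B1–B3, B2–B4, B4–B5, B2–B6, B4–B7, B3–B8
The largest bag has 4 vertices, giving width 3; this decomposition certifies tw(G) ≤ 3. For the lower bound, the 4 vertices {1, 6, 8, 10} are pairwise adjacent, and any tree decomposition puts a clique entirely inside one bag — forcing width ≥ 3. Hence tw(G) = 3 exactly.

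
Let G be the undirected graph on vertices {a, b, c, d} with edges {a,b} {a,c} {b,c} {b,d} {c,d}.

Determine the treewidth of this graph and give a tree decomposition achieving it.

Every bag has size at most 3, so the width is 3 − 1 = 2 and tw(G) ≤ 2. On the other hand G contains the 3-clique {b, c, d}. A clique must lie in a single bag of any decomposition, so no decomposition can have width below 2. Hence tw(G) = 2 exactly.

Treewidth 2.
Bags: B1 = {a, b, c}  B2 = {b, c, d}
Tree: B1–B2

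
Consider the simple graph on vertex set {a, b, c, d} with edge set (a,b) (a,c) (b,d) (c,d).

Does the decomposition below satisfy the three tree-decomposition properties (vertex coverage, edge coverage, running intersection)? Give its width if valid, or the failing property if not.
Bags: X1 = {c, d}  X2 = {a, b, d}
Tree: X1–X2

A tree decomposition must satisfy three properties: every vertex lies in some bag; for every edge, both endpoints lie together in some bag; and for every vertex, the bags containing it form a connected subtree. Here edge (a,c) lies in no bag, so the decomposition is invalid.

No — edge (a,c) lies in no bag.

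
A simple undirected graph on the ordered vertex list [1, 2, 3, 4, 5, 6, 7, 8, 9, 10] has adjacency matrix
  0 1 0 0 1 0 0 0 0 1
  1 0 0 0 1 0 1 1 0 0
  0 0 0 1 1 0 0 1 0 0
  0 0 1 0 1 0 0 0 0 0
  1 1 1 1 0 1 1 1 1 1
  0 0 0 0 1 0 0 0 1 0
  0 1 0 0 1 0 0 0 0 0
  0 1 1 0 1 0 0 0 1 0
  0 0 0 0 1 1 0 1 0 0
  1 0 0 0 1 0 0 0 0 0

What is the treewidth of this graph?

2

A width-2 tree decomposition is:
Bags: B1 = {2, 5, 8}  B2 = {5, 8, 9}  B3 = {3, 5, 8}  B4 = {1, 2, 5}  B5 = {2, 5, 7}  B6 = {3, 4, 5}  B7 = {1, 5, 10}  B8 = {5, 6, 9}
Tree: B1–B2, B2–B3, B1–B4, B4–B5, B3–B6, B4–B7, B2–B8
The largest bag has 3 vertices, giving width 2; this decomposition certifies tw(G) ≤ 2. Conversely, {2, 5, 8} is a clique of size 3, and the vertices of any clique must share a bag in every tree decomposition; so some bag has ≥ 3 vertices and tw(G) ≥ 2. Hence tw(G) = 2 exactly.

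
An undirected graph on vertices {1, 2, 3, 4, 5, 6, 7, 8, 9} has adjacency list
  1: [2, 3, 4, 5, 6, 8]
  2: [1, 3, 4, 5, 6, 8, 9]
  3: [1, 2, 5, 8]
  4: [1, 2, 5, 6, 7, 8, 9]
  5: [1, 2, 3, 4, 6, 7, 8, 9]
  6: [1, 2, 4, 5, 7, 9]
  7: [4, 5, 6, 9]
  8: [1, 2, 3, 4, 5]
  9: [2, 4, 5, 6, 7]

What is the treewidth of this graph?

A width-4 tree decomposition is:
Bags: B1 = {1, 2, 4, 5, 8}  B2 = {1, 2, 4, 5, 6}  B3 = {2, 4, 5, 6, 9}  B4 = {1, 2, 3, 5, 8}  B5 = {4, 5, 6, 7, 9}
Tree: B1–B2, B2–B3, B1–B4, B3–B5
The largest bag has 5 vertices, giving width 4; this decomposition certifies tw(G) ≤ 4. On the other hand G contains the 5-clique {1, 2, 3, 5, 8}. A clique must lie in a single bag of any decomposition, so no decomposition can have width below 4. Hence tw(G) = 4 exactly.

4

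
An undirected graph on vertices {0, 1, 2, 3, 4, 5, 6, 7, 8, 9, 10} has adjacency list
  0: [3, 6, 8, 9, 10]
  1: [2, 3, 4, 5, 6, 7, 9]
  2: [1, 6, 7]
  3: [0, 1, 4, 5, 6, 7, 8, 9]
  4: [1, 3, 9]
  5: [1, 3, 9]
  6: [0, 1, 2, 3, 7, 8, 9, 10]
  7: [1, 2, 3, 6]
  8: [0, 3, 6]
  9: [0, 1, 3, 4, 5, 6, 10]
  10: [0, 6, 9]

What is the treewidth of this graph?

3

A width-3 tree decomposition is:
Bags: B1 = {1, 3, 5, 9}  B2 = {1, 3, 6, 9}  B3 = {0, 3, 6, 9}  B4 = {1, 3, 6, 7}  B5 = {1, 3, 4, 9}  B6 = {0, 3, 6, 8}  B7 = {0, 6, 9, 10}  B8 = {1, 2, 6, 7}
Tree: B1–B2, B2–B3, B2–B4, B1–B5, B3–B6, B3–B7, B4–B8
Every bag has size at most 4, so the width is 4 − 1 = 3 and tw(G) ≤ 3. For the lower bound, the 4 vertices {0, 6, 9, 10} are pairwise adjacent, and any tree decomposition puts a clique entirely inside one bag — forcing width ≥ 3. The upper and lower bounds meet at 3, so that is the treewidth.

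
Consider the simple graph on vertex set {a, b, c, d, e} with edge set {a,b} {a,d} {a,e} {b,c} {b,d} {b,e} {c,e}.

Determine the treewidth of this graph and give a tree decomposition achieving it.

Every bag has size at most 3, so the width is 3 − 1 = 2 and tw(G) ≤ 2. On the other hand G contains the 3-clique {a, b, d}. A clique must lie in a single bag of any decomposition, so no decomposition can have width below 2. Therefore the treewidth is 2.

Treewidth 2.
Bags: B1 = {a, b, d}  B2 = {a, b, e}  B3 = {b, c, e}
Tree: B1–B2, B2–B3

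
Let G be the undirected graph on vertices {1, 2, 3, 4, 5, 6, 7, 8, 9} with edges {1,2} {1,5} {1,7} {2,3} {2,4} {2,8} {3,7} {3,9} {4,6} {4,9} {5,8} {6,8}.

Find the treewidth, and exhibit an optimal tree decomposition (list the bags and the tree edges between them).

Each bag holds 4 vertices, so the decomposition has width 3, which upper-bounds the treewidth. For the lower bound: the 4 vertex sets {5,6,8}, {4}, {2}, {1,3,7,9} are disjoint, each induces a connected subgraph, and every pair is joined by at least one edge of G. Contracting each set to a single vertex therefore yields K_{4} as a minor, and since treewidth is minor-monotone, tw(G) ≥ tw(K_{4}) = 3. Hence tw(G) = 3 exactly.

Treewidth 3.
Bags: B1 = {4, 5, 6, 8}  B2 = {2, 4, 5, 8}  B3 = {1, 2, 4, 5}  B4 = {1, 2, 4, 9}  B5 = {1, 2, 3, 9}  B6 = {1, 3, 7, 9}
Tree: B1–B2, B2–B3, B3–B4, B4–B5, B5–B6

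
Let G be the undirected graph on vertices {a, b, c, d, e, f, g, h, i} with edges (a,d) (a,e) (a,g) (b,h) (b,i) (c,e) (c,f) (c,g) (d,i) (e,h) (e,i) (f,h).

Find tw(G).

A width-3 tree decomposition is:
Bags: B1 = {a, c, f, g}  B2 = {a, c, e, f}  B3 = {a, e, f, h}  B4 = {a, d, e, h}  B5 = {d, e, h, i}  B6 = {b, d, h, i}
Tree: B1–B2, B2–B3, B3–B4, B4–B5, B5–B6
Every bag has size at most 4, so the width is 4 − 1 = 3 and tw(G) ≤ 3. For the lower bound: the 4 vertex sets {c,f,g}, {a}, {e}, {b,d,h,i} are disjoint, each induces a connected subgraph, and every pair is joined by at least one edge of G. Contracting each set to a single vertex therefore yields K_{4} as a minor, and since treewidth is minor-monotone, tw(G) ≥ tw(K_{4}) = 3. Hence tw(G) = 3 exactly.

3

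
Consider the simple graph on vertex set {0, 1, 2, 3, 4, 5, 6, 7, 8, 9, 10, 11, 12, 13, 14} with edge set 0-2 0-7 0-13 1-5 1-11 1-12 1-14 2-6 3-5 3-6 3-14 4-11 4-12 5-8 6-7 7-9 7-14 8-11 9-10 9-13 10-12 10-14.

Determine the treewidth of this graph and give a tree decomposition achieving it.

Treewidth 3.
Bags: B1 = {4, 5, 8, 11}  B2 = {1, 4, 5, 11}  B3 = {1, 4, 5, 12}  B4 = {1, 3, 5, 12}  B5 = {1, 3, 12, 14}  B6 = {3, 10, 12, 14}  B7 = {3, 6, 10, 14}  B8 = {6, 7, 10, 14}  B9 = {6, 7, 9, 10}  B10 = {2, 6, 7, 9}  B11 = {0, 2, 7, 9}  B12 = {0, 2, 9, 13}
Tree: B1–B2, B2–B3, B3–B4, B4–B5, B5–B6, B6–B7, B7–B8, B8–B9, B9–B10, B10–B11, B11–B12

Each bag holds 4 vertices, so the decomposition has width 3, which upper-bounds the treewidth. For the lower bound: the 4 vertex sets {4,8,11}, {5}, {1}, {3,10,12,14} are disjoint, each induces a connected subgraph, and every pair is joined by at least one edge of G. Contracting each set to a single vertex therefore yields K_{4} as a minor, and since treewidth is minor-monotone, tw(G) ≥ tw(K_{4}) = 3. The upper and lower bounds meet at 3, so that is the treewidth.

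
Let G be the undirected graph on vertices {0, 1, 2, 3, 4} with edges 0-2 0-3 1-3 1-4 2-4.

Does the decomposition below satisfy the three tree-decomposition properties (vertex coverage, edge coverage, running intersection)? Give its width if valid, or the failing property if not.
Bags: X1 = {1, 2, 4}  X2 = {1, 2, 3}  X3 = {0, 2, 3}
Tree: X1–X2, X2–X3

Yes; width 2.

Vertex coverage: the bags together contain {0, 1, 2, 3, 4}, the full vertex set. Edge coverage: each edge of G has both endpoints in at least one bag. Running intersection: for every vertex, the bags containing it form a connected subtree. All three properties hold, so this is a valid tree decomposition of width max|bag| − 1 = 2, and hence tw(G) ≤ 2.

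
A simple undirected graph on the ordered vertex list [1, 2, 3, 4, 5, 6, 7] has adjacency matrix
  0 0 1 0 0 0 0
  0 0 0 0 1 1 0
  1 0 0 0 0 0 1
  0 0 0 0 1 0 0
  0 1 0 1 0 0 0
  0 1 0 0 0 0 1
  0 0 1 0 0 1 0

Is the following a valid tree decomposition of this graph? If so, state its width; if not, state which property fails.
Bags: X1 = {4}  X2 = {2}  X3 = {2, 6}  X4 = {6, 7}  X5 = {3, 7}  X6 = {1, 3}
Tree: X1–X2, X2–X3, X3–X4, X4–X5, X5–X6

A tree decomposition must satisfy three properties: every vertex lies in some bag; for every edge, both endpoints lie together in some bag; and for every vertex, the bags containing it form a connected subtree. Here vertex 5 appears in no bag, so the decomposition is invalid.

No — vertex 5 appears in no bag.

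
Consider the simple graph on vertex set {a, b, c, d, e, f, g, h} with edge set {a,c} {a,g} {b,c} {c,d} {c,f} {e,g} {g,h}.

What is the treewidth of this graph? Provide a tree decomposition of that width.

The largest bag has 2 vertices, giving width 1; this decomposition certifies tw(G) ≤ 1. G has an edge, so its treewidth is at least 1. Therefore the treewidth is 1.

Treewidth 1.
Bags: B1 = {a, c}  B2 = {c, f}  B3 = {b, c}  B4 = {a, g}  B5 = {g, h}  B6 = {e, g}  B7 = {c, d}
Tree: B1–B2, B1–B3, B1–B4, B4–B5, B5–B6, B2–B7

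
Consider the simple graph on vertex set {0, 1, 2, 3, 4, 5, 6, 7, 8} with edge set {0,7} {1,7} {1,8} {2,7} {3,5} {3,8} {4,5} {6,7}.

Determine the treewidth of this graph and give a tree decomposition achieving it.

The largest bag has 2 vertices, giving width 1; this decomposition certifies tw(G) ≤ 1. Any graph with an edge has treewidth ≥ 1, and G has the edge 5–3. The upper and lower bounds meet at 1, so that is the treewidth.

Treewidth 1.
One optimal decomposition is:
Bags: B1 = {3, 5}  B2 = {3, 8}  B3 = {1, 8}  B4 = {1, 7}  B5 = {6, 7}  B6 = {0, 7}  B7 = {4, 5}  B8 = {2, 7}
Tree: B1–B2, B2–B3, B3–B4, B4–B5, B4–B6, B1–B7, B6–B8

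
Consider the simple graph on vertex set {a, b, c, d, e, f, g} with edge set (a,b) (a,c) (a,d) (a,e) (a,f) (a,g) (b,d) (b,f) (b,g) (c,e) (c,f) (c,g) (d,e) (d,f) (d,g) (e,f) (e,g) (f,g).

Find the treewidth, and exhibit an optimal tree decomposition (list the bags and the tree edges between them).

Every bag has size at most 5, so the width is 5 − 1 = 4 and tw(G) ≤ 4. For the lower bound, the 5 vertices {a, d, e, f, g} are pairwise adjacent, and any tree decomposition puts a clique entirely inside one bag — forcing width ≥ 4. Therefore the treewidth is 4.

Treewidth 4.
One such decomposition:
Bags: B1 = {a, d, e, f, g}  B2 = {a, c, e, f, g}  B3 = {a, b, d, f, g}
Tree: B1–B2, B1–B3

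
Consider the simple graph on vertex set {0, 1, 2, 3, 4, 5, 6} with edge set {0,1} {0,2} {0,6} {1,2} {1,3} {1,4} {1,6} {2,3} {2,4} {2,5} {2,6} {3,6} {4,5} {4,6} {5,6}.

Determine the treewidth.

3

A width-3 tree decomposition is:
Bags: B1 = {2, 4, 5, 6}  B2 = {1, 2, 4, 6}  B3 = {0, 1, 2, 6}  B4 = {1, 2, 3, 6}
Tree: B1–B2, B2–B3, B2–B4
The largest bag has 4 vertices, giving width 3; this decomposition certifies tw(G) ≤ 3. For the lower bound, the 4 vertices {0, 1, 2, 6} are pairwise adjacent, and any tree decomposition puts a clique entirely inside one bag — forcing width ≥ 3. Hence tw(G) = 3 exactly.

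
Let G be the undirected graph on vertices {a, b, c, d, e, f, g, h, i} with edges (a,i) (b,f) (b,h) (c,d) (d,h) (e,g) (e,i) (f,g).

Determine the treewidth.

A width-1 tree decomposition is:
Bags: B1 = {a, i}  B2 = {e, i}  B3 = {e, g}  B4 = {f, g}  B5 = {b, f}  B6 = {b, h}  B7 = {d, h}  B8 = {c, d}
Tree: B1–B2, B2–B3, B3–B4, B4–B5, B5–B6, B6–B7, B7–B8
Every bag has size at most 2, so the width is 2 − 1 = 1 and tw(G) ≤ 1. Since G has at least one edge (e.g. a–i), it is not an edgeless graph, so tw(G) ≥ 1. Hence tw(G) = 1 exactly.

1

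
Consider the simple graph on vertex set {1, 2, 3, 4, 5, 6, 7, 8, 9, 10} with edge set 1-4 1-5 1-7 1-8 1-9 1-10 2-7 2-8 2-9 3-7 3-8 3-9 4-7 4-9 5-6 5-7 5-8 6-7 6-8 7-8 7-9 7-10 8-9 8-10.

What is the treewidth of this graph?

3

A width-3 tree decomposition is:
Bags: B1 = {1, 5, 7, 8}  B2 = {1, 7, 8, 10}  B3 = {1, 7, 8, 9}  B4 = {2, 7, 8, 9}  B5 = {1, 4, 7, 9}  B6 = {3, 7, 8, 9}  B7 = {5, 6, 7, 8}
Tree: B1–B2, B2–B3, B3–B4, B3–B5, B3–B6, B1–B7
Every bag has size at most 4, so the width is 4 − 1 = 3 and tw(G) ≤ 3. On the other hand G contains the 4-clique {1, 7, 8, 9}. A clique must lie in a single bag of any decomposition, so no decomposition can have width below 3. Hence tw(G) = 3 exactly.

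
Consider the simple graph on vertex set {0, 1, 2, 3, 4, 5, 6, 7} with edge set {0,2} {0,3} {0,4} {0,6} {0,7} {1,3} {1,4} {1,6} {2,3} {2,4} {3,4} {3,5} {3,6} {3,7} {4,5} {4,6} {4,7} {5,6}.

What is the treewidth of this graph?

3

A width-3 tree decomposition is:
Bags: B1 = {0, 3, 4, 6}  B2 = {0, 2, 3, 4}  B3 = {3, 4, 5, 6}  B4 = {1, 3, 4, 6}  B5 = {0, 3, 4, 7}
Tree: B1–B2, B1–B3, B3–B4, B1–B5
Each bag holds 4 vertices, so the decomposition has width 3, which upper-bounds the treewidth. On the other hand G contains the 4-clique {0, 2, 3, 4}. A clique must lie in a single bag of any decomposition, so no decomposition can have width below 3. Hence tw(G) = 3 exactly.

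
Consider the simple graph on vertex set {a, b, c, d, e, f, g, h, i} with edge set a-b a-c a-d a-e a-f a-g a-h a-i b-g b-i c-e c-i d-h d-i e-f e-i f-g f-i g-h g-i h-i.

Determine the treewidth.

3

A width-3 tree decomposition is:
Bags: B1 = {a, e, f, i}  B2 = {a, f, g, i}  B3 = {a, g, h, i}  B4 = {a, d, h, i}  B5 = {a, b, g, i}  B6 = {a, c, e, i}
Tree: B1–B2, B2–B3, B3–B4, B2–B5, B1–B6
Each bag holds 4 vertices, so the decomposition has width 3, which upper-bounds the treewidth. For the lower bound, the 4 vertices {a, d, h, i} are pairwise adjacent, and any tree decomposition puts a clique entirely inside one bag — forcing width ≥ 3. Combining the bounds, tw(G) = 3.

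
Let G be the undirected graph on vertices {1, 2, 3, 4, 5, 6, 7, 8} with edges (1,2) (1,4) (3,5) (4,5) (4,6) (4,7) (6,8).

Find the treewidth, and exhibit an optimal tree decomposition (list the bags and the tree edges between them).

The largest bag has 2 vertices, giving width 1; this decomposition certifies tw(G) ≤ 1. Since G has at least one edge (e.g. 7–4), it is not an edgeless graph, so tw(G) ≥ 1. The upper and lower bounds meet at 1, so that is the treewidth.

Treewidth 1.
One optimal decomposition is:
Bags: B1 = {4, 7}  B2 = {4, 5}  B3 = {4, 6}  B4 = {3, 5}  B5 = {1, 4}  B6 = {1, 2}  B7 = {6, 8}
Tree: B1–B2, B1–B3, B2–B4, B3–B5, B5–B6, B3–B7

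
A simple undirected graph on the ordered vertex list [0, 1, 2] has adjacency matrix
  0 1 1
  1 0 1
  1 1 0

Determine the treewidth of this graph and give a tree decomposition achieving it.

With just one bag of size 3, the width is 3 − 1 = 2, so tw(G) ≤ 2. For the lower bound, the 3 vertices {0, 1, 2} are pairwise adjacent, and any tree decomposition puts a clique entirely inside one bag — forcing width ≥ 2. Hence tw(G) = 2 exactly.

Treewidth 2.
One optimal decomposition is:
Bags: B1 = {0, 1, 2}
Tree: (single bag)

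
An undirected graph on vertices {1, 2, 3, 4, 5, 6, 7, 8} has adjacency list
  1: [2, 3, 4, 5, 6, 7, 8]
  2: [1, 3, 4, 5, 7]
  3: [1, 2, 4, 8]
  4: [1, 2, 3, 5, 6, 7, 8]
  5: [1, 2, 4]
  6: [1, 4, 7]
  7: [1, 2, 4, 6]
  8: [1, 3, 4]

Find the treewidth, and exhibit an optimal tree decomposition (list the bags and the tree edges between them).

Every bag has size at most 4, so the width is 4 − 1 = 3 and tw(G) ≤ 3. On the other hand G contains the 4-clique {1, 3, 4, 8}. A clique must lie in a single bag of any decomposition, so no decomposition can have width below 3. Combining the bounds, tw(G) = 3.

Treewidth 3.
Bags: B1 = {1, 2, 4, 7}  B2 = {1, 2, 3, 4}  B3 = {1, 3, 4, 8}  B4 = {1, 2, 4, 5}  B5 = {1, 4, 6, 7}
Tree: B1–B2, B2–B3, B1–B4, B1–B5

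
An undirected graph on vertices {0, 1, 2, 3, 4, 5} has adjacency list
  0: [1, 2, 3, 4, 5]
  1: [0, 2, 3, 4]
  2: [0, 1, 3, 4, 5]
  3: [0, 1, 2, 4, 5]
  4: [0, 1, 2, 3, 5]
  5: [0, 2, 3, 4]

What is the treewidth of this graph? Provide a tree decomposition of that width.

Each bag holds 5 vertices, so the decomposition has width 4, which upper-bounds the treewidth. On the other hand G contains the 5-clique {0, 1, 2, 3, 4}. A clique must lie in a single bag of any decomposition, so no decomposition can have width below 4. Combining the bounds, tw(G) = 4.

Treewidth 4.
One such decomposition:
Bags: B1 = {0, 1, 2, 3, 4}  B2 = {0, 2, 3, 4, 5}
Tree: B1–B2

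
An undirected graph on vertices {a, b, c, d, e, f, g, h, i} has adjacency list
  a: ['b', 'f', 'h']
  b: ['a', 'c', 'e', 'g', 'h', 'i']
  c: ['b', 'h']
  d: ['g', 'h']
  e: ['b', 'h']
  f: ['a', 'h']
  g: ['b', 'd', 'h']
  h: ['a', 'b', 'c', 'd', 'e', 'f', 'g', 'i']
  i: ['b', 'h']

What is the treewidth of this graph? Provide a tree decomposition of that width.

Each bag holds 3 vertices, so the decomposition has width 2, which upper-bounds the treewidth. On the other hand G contains the 3-clique {d, g, h}. A clique must lie in a single bag of any decomposition, so no decomposition can have width below 2. Combining the bounds, tw(G) = 2.

Treewidth 2.
One optimal decomposition is:
Bags: B1 = {a, b, h}  B2 = {b, g, h}  B3 = {b, e, h}  B4 = {d, g, h}  B5 = {b, c, h}  B6 = {b, h, i}  B7 = {a, f, h}
Tree: B1–B2, B1–B3, B2–B4, B1–B5, B2–B6, B1–B7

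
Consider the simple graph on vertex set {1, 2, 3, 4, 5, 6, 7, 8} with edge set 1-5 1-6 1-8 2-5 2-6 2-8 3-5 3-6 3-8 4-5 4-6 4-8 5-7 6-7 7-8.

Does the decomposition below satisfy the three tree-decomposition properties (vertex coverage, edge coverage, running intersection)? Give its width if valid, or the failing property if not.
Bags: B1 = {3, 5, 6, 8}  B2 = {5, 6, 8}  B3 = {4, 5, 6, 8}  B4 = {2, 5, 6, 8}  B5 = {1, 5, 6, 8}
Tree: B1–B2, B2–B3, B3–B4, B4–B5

A tree decomposition must satisfy three properties: every vertex lies in some bag; for every edge, both endpoints lie together in some bag; and for every vertex, the bags containing it form a connected subtree. Here vertex 7 appears in no bag, so the decomposition is invalid.

No — vertex 7 appears in no bag.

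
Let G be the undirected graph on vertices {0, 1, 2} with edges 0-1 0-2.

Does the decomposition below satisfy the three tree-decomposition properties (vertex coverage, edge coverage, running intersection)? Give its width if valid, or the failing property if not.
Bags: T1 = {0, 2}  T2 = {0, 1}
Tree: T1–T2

Every vertex of G appears in some bag (union = {0, 1, 2}); every edge is covered by a bag; and for each vertex v the set of bags containing v is connected in the bag tree. The decomposition is therefore valid. The largest bag has 2 vertices, so the width is 1.

Yes; width 1.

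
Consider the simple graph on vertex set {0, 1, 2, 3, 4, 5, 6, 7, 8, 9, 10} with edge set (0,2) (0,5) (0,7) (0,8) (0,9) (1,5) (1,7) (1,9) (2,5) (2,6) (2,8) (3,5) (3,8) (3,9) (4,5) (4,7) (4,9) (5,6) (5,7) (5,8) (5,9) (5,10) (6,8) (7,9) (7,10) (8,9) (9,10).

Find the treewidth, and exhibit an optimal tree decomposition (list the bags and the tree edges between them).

Treewidth 3.
One such decomposition:
Bags: B1 = {0, 5, 8, 9}  B2 = {0, 5, 7, 9}  B3 = {3, 5, 8, 9}  B4 = {0, 2, 5, 8}  B5 = {1, 5, 7, 9}  B6 = {4, 5, 7, 9}  B7 = {2, 5, 6, 8}  B8 = {5, 7, 9, 10}
Tree: B1–B2, B1–B3, B1–B4, B2–B5, B5–B6, B4–B7, B6–B8

Every bag has size at most 4, so the width is 4 − 1 = 3 and tw(G) ≤ 3. On the other hand G contains the 4-clique {0, 5, 8, 9}. A clique must lie in a single bag of any decomposition, so no decomposition can have width below 3. The upper and lower bounds meet at 3, so that is the treewidth.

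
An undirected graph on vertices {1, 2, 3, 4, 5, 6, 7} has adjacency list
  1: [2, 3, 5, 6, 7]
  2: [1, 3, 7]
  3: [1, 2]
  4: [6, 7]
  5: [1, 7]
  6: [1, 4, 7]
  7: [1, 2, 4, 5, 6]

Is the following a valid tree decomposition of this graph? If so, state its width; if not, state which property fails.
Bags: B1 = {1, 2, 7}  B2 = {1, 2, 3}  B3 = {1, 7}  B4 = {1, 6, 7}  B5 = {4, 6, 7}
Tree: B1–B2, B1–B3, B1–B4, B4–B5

A tree decomposition must satisfy three properties: every vertex lies in some bag; for every edge, both endpoints lie together in some bag; and for every vertex, the bags containing it form a connected subtree. Here vertex 5 appears in no bag, so the decomposition is invalid.

No — vertex 5 appears in no bag.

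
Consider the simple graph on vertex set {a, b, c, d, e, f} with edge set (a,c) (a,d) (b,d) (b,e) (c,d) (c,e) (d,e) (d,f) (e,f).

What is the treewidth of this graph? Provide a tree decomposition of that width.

The largest bag has 3 vertices, giving width 2; this decomposition certifies tw(G) ≤ 2. Conversely, {c, d, e} is a clique of size 3, and the vertices of any clique must share a bag in every tree decomposition; so some bag has ≥ 3 vertices and tw(G) ≥ 2. Therefore the treewidth is 2.

Treewidth 2.
One optimal decomposition is:
Bags: B1 = {c, d, e}  B2 = {a, c, d}  B3 = {b, d, e}  B4 = {d, e, f}
Tree: B1–B2, B1–B3, B3–B4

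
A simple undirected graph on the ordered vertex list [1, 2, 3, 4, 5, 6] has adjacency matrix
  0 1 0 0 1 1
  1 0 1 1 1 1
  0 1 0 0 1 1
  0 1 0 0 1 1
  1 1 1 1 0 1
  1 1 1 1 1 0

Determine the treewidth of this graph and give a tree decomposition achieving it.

Treewidth 3.
One such decomposition:
Bags: B1 = {2, 3, 5, 6}  B2 = {2, 4, 5, 6}  B3 = {1, 2, 5, 6}
Tree: B1–B2, B1–B3

Each bag holds 4 vertices, so the decomposition has width 3, which upper-bounds the treewidth. For the lower bound, the 4 vertices {1, 2, 5, 6} are pairwise adjacent, and any tree decomposition puts a clique entirely inside one bag — forcing width ≥ 3. The upper and lower bounds meet at 3, so that is the treewidth.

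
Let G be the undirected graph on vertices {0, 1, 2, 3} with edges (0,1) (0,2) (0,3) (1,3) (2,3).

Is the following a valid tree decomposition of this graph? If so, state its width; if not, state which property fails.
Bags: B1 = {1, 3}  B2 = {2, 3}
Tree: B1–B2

No — vertex 0 appears in no bag.

A tree decomposition must satisfy three properties: every vertex lies in some bag; for every edge, both endpoints lie together in some bag; and for every vertex, the bags containing it form a connected subtree. Here vertex 0 appears in no bag, so the decomposition is invalid.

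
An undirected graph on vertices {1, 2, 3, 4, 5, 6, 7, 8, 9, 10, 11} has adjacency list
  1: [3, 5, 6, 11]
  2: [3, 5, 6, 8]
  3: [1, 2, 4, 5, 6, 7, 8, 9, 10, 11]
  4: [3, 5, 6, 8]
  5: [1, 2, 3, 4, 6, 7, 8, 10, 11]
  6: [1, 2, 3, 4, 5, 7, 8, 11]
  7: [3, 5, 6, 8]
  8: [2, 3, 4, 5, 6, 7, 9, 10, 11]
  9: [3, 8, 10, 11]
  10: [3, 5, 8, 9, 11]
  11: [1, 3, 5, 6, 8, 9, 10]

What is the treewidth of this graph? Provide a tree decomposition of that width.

The largest bag has 5 vertices, giving width 4; this decomposition certifies tw(G) ≤ 4. For the lower bound, the 5 vertices {3, 8, 9, 10, 11} are pairwise adjacent, and any tree decomposition puts a clique entirely inside one bag — forcing width ≥ 4. The upper and lower bounds meet at 4, so that is the treewidth.

Treewidth 4.
One such decomposition:
Bags: B1 = {3, 5, 6, 8, 11}  B2 = {3, 5, 8, 10, 11}  B3 = {3, 8, 9, 10, 11}  B4 = {1, 3, 5, 6, 11}  B5 = {3, 5, 6, 7, 8}  B6 = {3, 4, 5, 6, 8}  B7 = {2, 3, 5, 6, 8}
Tree: B1–B2, B2–B3, B1–B4, B1–B5, B1–B6, B5–B7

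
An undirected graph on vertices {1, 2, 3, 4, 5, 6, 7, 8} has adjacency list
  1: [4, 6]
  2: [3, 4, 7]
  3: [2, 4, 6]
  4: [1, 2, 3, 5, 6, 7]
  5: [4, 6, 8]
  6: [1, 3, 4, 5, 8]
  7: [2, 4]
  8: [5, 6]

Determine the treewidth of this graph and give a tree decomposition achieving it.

Treewidth 2.
One such decomposition:
Bags: B1 = {3, 4, 6}  B2 = {4, 5, 6}  B3 = {2, 3, 4}  B4 = {1, 4, 6}  B5 = {2, 4, 7}  B6 = {5, 6, 8}
Tree: B1–B2, B1–B3, B1–B4, B3–B5, B2–B6

Every bag has size at most 3, so the width is 3 − 1 = 2 and tw(G) ≤ 2. Conversely, {5, 6, 8} is a clique of size 3, and the vertices of any clique must share a bag in every tree decomposition; so some bag has ≥ 3 vertices and tw(G) ≥ 2. Therefore the treewidth is 2.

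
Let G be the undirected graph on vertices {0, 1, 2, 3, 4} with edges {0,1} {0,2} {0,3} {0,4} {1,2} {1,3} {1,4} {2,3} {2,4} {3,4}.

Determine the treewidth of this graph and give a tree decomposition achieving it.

Treewidth 4.
One such decomposition:
Bags: B1 = {0, 1, 2, 3, 4}
Tree: (single bag)

A single bag containing all 5 vertices is trivially a valid decomposition of width 4. Conversely, {0, 1, 2, 3, 4} is a clique of size 5, and the vertices of any clique must share a bag in every tree decomposition; so some bag has ≥ 5 vertices and tw(G) ≥ 4. Therefore the treewidth is 4.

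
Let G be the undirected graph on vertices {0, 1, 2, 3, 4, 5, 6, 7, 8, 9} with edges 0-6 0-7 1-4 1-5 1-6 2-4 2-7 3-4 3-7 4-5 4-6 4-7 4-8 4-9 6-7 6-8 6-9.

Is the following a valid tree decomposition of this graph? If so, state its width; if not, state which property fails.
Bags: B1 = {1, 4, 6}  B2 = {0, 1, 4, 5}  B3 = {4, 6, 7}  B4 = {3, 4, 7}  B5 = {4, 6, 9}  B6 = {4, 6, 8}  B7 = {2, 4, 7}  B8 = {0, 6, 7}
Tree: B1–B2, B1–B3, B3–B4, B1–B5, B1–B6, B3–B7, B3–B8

A tree decomposition must satisfy three properties: every vertex lies in some bag; for every edge, both endpoints lie together in some bag; and for every vertex, the bags containing it form a connected subtree. Here bags containing vertex 0 are not connected in the tree, so the decomposition is invalid.

No — bags containing vertex 0 are not connected in the tree.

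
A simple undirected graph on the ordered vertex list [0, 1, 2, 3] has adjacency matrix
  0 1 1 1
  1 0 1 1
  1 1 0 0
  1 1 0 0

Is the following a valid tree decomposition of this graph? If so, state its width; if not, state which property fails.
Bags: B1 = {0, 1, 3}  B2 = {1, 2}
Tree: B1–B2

No — edge (0,2) lies in no bag.

A tree decomposition must satisfy three properties: every vertex lies in some bag; for every edge, both endpoints lie together in some bag; and for every vertex, the bags containing it form a connected subtree. Here edge (0,2) lies in no bag, so the decomposition is invalid.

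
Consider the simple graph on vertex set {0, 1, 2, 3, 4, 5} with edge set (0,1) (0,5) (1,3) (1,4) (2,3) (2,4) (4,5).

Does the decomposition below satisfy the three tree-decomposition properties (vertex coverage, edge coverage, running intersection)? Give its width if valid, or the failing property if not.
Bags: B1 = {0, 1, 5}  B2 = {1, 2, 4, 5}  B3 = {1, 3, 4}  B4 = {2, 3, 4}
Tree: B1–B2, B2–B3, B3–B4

A tree decomposition must satisfy three properties: every vertex lies in some bag; for every edge, both endpoints lie together in some bag; and for every vertex, the bags containing it form a connected subtree. Here bags containing vertex 2 are not connected in the tree, so the decomposition is invalid.

No — bags containing vertex 2 are not connected in the tree.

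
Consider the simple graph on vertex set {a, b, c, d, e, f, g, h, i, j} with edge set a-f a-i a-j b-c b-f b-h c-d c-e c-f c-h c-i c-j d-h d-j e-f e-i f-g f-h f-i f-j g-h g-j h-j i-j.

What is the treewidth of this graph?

3

A width-3 tree decomposition is:
Bags: B1 = {c, f, i, j}  B2 = {c, f, h, j}  B3 = {c, d, h, j}  B4 = {f, g, h, j}  B5 = {a, f, i, j}  B6 = {b, c, f, h}  B7 = {c, e, f, i}
Tree: B1–B2, B2–B3, B2–B4, B1–B5, B2–B6, B1–B7
Each bag holds 4 vertices, so the decomposition has width 3, which upper-bounds the treewidth. For the lower bound, the 4 vertices {c, d, h, j} are pairwise adjacent, and any tree decomposition puts a clique entirely inside one bag — forcing width ≥ 3. Combining the bounds, tw(G) = 3.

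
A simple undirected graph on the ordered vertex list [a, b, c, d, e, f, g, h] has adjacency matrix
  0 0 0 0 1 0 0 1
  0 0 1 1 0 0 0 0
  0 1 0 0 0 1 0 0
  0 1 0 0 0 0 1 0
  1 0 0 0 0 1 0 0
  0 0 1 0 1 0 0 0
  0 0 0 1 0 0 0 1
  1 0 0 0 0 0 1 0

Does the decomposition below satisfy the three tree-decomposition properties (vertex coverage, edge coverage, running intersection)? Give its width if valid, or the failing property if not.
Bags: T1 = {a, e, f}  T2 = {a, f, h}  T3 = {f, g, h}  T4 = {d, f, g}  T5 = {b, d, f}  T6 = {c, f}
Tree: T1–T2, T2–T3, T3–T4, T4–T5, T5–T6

A tree decomposition must satisfy three properties: every vertex lies in some bag; for every edge, both endpoints lie together in some bag; and for every vertex, the bags containing it form a connected subtree. Here edge (b,c) lies in no bag, so the decomposition is invalid.

No — edge (b,c) lies in no bag.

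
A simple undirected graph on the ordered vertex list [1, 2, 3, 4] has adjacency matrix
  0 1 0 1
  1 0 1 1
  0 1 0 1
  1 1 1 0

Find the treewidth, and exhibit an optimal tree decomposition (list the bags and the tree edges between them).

Treewidth 2.
Bags: B1 = {1, 2, 4}  B2 = {2, 3, 4}
Tree: B1–B2

Each bag holds 3 vertices, so the decomposition has width 2, which upper-bounds the treewidth. Conversely, {1, 2, 4} is a clique of size 3, and the vertices of any clique must share a bag in every tree decomposition; so some bag has ≥ 3 vertices and tw(G) ≥ 2. Therefore the treewidth is 2.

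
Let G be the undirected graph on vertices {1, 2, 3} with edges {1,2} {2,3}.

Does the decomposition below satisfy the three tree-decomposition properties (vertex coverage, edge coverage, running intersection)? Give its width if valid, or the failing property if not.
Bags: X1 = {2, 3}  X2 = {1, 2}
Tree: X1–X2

Every vertex of G appears in some bag (union = {1, 2, 3}); every edge is covered by a bag; and for each vertex v the set of bags containing v is connected in the bag tree. The decomposition is therefore valid. The largest bag has 2 vertices, so the width is 1.

Yes; width 1.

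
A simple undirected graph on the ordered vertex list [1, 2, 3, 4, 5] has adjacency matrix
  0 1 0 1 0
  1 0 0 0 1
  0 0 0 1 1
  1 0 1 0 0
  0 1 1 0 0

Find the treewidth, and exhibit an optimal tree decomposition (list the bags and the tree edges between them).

Every bag has size at most 3, so the width is 3 − 1 = 2 and tw(G) ≤ 2. The edges 5–2–1–4–3–5 form a cycle, so G is not a tree and its treewidth is at least 2. Combining the bounds, tw(G) = 2.

Treewidth 2.
One such decomposition:
Bags: B1 = {1, 2, 5}  B2 = {1, 4, 5}  B3 = {3, 4, 5}
Tree: B1–B2, B2–B3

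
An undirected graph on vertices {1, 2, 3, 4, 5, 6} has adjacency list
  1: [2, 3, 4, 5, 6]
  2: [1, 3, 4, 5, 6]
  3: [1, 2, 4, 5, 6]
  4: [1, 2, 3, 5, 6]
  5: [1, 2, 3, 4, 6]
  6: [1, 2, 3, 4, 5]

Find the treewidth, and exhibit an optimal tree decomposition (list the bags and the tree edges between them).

Treewidth 5.
One optimal decomposition is:
Bags: B1 = {1, 2, 3, 4, 5, 6}
Tree: (single bag)

With just one bag of size 6, the width is 6 − 1 = 5, so tw(G) ≤ 5. On the other hand G contains the 6-clique {1, 2, 3, 4, 5, 6}. A clique must lie in a single bag of any decomposition, so no decomposition can have width below 5. Combining the bounds, tw(G) = 5.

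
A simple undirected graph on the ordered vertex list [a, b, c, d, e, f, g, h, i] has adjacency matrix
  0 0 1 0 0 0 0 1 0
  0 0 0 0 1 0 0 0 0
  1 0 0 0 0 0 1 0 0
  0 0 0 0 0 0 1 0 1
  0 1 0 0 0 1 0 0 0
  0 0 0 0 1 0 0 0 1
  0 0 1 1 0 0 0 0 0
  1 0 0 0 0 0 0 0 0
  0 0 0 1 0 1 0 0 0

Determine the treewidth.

1

A width-1 tree decomposition is:
Bags: B1 = {a, h}  B2 = {a, c}  B3 = {c, g}  B4 = {d, g}  B5 = {d, i}  B6 = {f, i}  B7 = {e, f}  B8 = {b, e}
Tree: B1–B2, B2–B3, B3–B4, B4–B5, B5–B6, B6–B7, B7–B8
Every bag has size at most 2, so the width is 2 − 1 = 1 and tw(G) ≤ 1. Any graph with an edge has treewidth ≥ 1, and G has the edge h–a. Hence tw(G) = 1 exactly.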